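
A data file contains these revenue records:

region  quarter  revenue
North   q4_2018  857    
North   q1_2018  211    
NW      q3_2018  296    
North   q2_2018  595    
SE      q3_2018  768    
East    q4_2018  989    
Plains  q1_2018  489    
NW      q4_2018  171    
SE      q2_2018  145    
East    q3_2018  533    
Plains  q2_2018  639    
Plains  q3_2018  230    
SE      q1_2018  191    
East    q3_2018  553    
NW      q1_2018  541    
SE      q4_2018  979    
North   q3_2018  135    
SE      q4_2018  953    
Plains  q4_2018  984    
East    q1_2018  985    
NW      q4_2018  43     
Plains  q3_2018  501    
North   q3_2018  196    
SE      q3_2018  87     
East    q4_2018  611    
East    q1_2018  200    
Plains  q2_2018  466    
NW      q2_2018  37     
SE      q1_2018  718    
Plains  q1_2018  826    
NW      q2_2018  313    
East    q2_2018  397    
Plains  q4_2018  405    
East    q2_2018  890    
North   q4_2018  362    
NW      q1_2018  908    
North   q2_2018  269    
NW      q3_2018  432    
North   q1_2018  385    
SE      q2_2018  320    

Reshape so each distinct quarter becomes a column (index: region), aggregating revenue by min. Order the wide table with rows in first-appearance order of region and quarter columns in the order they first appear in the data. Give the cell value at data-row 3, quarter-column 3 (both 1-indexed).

87

With rows in first-appearance order of region, row 3 is region=SE. quarter columns in first-appearance order: q4_2018, q1_2018, q3_2018, q2_2018; column 3 is q3_2018.
Long rows with region=SE, quarter=q3_2018: min(768, 87) = 87.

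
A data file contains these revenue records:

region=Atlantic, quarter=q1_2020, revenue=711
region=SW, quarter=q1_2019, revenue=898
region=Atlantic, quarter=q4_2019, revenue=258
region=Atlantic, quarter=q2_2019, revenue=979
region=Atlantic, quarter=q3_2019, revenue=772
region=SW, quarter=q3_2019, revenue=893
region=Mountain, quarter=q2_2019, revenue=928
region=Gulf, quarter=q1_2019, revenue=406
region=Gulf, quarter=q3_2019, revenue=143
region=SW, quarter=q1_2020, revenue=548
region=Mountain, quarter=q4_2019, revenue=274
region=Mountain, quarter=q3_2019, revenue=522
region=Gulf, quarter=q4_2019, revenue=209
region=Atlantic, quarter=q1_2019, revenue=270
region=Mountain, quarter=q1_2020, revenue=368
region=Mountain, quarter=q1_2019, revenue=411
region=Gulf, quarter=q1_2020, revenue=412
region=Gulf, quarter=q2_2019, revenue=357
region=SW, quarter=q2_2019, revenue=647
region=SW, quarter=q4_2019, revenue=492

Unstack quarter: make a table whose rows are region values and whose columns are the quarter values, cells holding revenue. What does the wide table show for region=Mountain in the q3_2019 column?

522

Wide layout: rows indexed by region, columns are the 5 distinct quarter values (q1_2020, q1_2019, q4_2019, q2_2019, q3_2019).
Cell (region=Mountain, quarter=q3_2019) draws from the long row where region=Mountain and quarter=q3_2019, which has revenue=522.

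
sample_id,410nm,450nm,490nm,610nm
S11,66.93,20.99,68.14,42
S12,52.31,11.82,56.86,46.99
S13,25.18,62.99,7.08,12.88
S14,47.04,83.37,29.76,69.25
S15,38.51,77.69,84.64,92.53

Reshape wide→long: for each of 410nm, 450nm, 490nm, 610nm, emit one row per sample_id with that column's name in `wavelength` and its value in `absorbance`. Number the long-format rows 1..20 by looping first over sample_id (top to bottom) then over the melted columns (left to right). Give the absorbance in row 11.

7.08

20 rows total (5 × 4). Row 11: index ⌊(11-1)/4⌋ = 2 into sample_id → S13; (11-1) mod 4 = 2 into the melted columns → 490nm.
So row 11 is (S13, 490nm, 7.08); absorbance = 7.08.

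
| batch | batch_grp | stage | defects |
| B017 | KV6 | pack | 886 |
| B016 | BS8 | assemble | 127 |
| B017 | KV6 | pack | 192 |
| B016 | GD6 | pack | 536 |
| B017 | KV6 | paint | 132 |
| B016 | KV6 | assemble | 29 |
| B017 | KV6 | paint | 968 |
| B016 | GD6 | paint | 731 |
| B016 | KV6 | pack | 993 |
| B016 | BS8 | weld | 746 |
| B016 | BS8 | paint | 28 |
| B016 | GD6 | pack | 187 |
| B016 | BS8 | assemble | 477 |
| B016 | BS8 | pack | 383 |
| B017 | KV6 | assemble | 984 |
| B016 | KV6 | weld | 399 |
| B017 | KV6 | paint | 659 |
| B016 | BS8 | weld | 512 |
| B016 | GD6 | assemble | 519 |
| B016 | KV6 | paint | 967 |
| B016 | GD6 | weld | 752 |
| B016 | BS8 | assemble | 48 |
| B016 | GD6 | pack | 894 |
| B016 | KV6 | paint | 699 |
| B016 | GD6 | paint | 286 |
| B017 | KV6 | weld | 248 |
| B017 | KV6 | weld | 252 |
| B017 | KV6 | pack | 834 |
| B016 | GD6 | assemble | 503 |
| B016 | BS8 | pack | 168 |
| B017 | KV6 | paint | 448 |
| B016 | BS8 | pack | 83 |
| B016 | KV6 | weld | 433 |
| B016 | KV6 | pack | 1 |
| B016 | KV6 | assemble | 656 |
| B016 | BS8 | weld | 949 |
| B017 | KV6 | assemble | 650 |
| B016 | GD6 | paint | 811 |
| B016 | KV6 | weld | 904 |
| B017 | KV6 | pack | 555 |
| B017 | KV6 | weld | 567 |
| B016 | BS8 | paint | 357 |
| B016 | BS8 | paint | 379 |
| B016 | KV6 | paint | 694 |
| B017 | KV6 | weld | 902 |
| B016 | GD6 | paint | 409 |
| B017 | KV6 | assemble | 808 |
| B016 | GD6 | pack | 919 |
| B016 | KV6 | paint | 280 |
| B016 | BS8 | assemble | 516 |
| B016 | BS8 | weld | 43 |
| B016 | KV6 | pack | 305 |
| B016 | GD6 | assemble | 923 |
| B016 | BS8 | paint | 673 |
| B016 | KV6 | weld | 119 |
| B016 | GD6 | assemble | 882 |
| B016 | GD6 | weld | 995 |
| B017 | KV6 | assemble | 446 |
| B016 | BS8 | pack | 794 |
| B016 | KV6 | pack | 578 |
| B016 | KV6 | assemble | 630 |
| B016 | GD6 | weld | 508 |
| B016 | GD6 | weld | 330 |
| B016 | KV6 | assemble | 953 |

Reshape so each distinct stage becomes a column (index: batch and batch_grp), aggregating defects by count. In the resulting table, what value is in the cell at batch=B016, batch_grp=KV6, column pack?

Rows with batch=B016, batch_grp=KV6 and stage=pack: defects values are 993, 1, 305, 578.
4 rows match — count = 4.

4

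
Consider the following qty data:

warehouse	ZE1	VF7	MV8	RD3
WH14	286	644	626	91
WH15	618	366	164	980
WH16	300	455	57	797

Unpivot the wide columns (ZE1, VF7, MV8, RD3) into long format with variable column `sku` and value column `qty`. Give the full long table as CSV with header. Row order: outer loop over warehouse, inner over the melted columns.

Each (warehouse, column) pair becomes one row: 3 × 4 = 12 rows.
For example, (WH14, ZE1) → qty=286.

warehouse,sku,qty
WH14,ZE1,286
WH14,VF7,644
WH14,MV8,626
WH14,RD3,91
WH15,ZE1,618
WH15,VF7,366
WH15,MV8,164
WH15,RD3,980
WH16,ZE1,300
WH16,VF7,455
WH16,MV8,57
WH16,RD3,797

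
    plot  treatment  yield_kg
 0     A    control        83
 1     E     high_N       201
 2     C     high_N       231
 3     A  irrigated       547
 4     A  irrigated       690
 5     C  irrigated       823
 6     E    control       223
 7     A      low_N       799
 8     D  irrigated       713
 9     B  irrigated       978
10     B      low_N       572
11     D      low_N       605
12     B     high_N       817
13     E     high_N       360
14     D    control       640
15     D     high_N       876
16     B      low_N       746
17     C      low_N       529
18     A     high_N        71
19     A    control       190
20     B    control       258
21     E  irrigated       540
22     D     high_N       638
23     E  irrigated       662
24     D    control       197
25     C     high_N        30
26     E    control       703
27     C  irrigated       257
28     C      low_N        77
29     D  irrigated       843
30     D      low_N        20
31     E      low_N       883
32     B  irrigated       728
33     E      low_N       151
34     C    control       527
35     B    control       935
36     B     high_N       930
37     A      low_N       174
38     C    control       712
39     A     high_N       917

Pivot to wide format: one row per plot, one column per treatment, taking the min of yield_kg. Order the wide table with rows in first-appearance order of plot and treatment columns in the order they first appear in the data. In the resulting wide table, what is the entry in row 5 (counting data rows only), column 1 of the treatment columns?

258

With rows in first-appearance order of plot, row 5 is plot=B. treatment columns in first-appearance order: control, high_N, irrigated, low_N; column 1 is control.
Long rows with plot=B, treatment=control: min(258, 935) = 258.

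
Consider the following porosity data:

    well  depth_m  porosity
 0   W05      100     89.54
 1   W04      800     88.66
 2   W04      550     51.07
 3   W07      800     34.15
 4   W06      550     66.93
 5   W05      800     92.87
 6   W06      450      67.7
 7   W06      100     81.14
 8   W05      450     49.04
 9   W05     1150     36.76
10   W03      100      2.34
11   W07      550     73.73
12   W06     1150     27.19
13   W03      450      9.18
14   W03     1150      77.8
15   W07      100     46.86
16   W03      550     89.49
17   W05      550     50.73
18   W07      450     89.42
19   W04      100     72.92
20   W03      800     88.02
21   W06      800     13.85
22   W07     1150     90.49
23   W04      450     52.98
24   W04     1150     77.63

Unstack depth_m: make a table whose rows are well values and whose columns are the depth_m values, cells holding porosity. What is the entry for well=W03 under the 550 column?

89.49

Wide layout: rows indexed by well, columns are the 5 distinct depth_m values (100, 800, 550, 450, 1150).
Cell (well=W03, depth_m=550) draws from the long row where well=W03 and depth_m=550, which has porosity=89.49.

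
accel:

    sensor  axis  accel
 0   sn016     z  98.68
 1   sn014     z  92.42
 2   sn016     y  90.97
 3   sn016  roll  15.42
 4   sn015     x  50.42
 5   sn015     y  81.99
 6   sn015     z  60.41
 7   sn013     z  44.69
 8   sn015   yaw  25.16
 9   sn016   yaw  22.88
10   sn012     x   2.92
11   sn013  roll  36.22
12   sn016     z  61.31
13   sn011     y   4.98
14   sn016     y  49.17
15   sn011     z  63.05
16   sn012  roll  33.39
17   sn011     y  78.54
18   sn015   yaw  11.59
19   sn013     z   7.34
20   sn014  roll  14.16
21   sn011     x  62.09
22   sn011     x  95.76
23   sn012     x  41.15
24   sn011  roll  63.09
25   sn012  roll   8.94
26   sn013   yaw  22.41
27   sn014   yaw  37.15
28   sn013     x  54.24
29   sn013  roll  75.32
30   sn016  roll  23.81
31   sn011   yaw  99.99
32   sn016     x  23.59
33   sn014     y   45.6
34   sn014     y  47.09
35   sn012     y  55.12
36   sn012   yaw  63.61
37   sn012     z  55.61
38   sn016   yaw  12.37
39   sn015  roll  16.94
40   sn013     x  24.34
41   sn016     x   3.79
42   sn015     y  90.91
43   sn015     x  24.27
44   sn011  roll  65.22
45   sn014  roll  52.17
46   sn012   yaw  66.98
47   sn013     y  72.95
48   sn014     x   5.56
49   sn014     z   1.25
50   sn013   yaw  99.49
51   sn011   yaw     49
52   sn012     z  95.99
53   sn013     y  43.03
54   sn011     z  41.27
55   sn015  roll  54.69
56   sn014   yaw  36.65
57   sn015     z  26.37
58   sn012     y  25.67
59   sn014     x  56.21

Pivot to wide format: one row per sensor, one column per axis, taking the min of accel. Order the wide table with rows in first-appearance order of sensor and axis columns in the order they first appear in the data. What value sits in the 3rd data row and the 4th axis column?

With rows in first-appearance order of sensor, row 3 is sensor=sn015. axis columns in first-appearance order: z, y, roll, x, yaw; column 4 is x.
Long rows with sensor=sn015, axis=x: min(50.42, 24.27) = 24.27.

24.27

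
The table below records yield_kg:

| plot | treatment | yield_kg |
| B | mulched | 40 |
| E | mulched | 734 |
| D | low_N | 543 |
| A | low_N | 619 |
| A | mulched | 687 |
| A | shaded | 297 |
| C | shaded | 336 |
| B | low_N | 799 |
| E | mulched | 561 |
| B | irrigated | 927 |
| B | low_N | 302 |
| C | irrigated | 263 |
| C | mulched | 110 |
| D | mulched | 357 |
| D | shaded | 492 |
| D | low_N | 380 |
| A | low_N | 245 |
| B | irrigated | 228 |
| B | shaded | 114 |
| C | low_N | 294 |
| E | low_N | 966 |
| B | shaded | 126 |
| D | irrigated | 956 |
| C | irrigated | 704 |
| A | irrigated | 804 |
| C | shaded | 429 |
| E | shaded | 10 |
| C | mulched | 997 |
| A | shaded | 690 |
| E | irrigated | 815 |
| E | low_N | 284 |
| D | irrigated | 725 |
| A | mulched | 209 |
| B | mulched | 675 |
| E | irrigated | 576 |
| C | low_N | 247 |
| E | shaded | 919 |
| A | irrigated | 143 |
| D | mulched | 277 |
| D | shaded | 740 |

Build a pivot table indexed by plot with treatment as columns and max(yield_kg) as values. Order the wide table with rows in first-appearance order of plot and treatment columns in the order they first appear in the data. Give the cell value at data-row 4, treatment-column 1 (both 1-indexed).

687

With rows in first-appearance order of plot, row 4 is plot=A. treatment columns in first-appearance order: mulched, low_N, shaded, irrigated; column 1 is mulched.
Long rows with plot=A, treatment=mulched: max(687, 209) = 687.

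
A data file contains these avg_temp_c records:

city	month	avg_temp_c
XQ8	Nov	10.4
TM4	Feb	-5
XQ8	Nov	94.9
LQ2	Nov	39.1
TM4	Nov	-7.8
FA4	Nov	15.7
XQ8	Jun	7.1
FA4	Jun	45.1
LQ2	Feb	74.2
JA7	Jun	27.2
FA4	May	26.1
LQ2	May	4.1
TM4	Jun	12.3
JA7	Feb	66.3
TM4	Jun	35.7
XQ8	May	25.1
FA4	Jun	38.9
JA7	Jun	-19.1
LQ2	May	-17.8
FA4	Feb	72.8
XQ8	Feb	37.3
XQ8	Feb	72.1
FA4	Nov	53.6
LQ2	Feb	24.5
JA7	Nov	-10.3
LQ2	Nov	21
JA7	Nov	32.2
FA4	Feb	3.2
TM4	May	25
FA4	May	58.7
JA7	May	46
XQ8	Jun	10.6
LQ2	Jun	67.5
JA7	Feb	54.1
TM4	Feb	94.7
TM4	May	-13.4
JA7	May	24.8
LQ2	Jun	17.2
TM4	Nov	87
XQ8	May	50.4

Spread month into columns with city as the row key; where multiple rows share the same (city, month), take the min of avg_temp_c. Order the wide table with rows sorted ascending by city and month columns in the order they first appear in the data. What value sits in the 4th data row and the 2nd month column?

-5

With rows sorted ascending by city, row 4 is city=TM4. month columns in first-appearance order: Nov, Feb, Jun, May; column 2 is Feb.
Long rows with city=TM4, month=Feb: min(-5, 94.7) = -5.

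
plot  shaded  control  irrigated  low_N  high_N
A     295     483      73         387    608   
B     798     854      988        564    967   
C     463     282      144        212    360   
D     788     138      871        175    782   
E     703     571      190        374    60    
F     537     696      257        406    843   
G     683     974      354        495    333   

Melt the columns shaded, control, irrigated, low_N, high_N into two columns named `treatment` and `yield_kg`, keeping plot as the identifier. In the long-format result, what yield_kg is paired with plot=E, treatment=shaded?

703

Unpivoting turns each (plot, wide-column) pair into one long row.
The wide cell at row E, column shaded holds 703, so the long row (E, shaded) has yield_kg=703.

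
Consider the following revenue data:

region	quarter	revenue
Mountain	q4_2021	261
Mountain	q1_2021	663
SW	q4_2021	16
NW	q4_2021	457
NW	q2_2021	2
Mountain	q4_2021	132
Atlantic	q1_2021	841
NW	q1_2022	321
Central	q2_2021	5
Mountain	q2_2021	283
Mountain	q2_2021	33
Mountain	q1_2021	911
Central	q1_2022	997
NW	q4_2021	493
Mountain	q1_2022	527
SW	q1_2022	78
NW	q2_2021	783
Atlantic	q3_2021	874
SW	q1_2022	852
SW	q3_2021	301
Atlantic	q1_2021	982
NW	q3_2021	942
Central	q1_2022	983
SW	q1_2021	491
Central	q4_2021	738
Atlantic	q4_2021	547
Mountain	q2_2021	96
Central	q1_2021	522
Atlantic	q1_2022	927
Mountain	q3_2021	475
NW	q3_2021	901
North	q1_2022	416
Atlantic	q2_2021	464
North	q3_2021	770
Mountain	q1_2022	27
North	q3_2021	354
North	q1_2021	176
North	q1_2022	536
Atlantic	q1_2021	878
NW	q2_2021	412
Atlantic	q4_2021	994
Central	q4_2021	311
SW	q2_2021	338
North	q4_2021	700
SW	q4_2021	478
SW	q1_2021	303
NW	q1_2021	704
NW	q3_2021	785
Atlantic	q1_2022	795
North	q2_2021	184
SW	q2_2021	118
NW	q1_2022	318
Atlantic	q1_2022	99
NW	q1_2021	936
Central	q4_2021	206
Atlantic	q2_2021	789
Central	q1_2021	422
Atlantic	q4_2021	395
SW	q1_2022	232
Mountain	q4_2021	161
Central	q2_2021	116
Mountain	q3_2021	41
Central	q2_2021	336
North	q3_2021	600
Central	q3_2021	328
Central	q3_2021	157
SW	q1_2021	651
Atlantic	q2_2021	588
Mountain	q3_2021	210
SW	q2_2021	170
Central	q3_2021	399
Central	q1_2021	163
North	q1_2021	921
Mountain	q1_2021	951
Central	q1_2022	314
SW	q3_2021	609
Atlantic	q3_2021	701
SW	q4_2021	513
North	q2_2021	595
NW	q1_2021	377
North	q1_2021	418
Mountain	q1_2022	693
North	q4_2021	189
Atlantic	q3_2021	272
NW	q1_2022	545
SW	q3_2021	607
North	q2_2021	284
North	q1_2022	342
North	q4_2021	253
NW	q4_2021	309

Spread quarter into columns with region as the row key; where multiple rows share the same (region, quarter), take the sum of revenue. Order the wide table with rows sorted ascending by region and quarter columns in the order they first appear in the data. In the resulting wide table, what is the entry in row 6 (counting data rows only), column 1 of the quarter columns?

1007

With rows sorted ascending by region, row 6 is region=SW. quarter columns in first-appearance order: q4_2021, q1_2021, q2_2021, q1_2022, q3_2021; column 1 is q4_2021.
Long rows with region=SW, quarter=q4_2021: 16 + 478 + 513 = 1007.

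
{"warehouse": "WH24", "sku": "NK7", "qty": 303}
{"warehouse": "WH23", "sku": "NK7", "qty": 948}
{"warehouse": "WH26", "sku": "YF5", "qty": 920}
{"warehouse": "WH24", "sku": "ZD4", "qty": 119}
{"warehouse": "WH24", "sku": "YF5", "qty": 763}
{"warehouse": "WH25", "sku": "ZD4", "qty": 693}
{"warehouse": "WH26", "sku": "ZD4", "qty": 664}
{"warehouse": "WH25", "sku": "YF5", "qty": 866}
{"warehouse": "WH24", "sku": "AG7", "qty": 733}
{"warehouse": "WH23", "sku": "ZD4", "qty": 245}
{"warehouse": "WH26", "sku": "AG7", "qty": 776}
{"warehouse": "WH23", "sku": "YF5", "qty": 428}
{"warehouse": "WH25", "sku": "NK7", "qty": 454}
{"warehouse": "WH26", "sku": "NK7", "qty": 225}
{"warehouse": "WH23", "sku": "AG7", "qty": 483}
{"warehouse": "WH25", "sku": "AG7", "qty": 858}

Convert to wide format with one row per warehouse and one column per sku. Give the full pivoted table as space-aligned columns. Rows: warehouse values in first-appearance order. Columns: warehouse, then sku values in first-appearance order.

Columns: warehouse plus the 4 distinct sku values (NK7, YF5, ZD4, AG7).
For example, row WH24 column NK7 takes qty=303 from the long row (WH24, NK7).

warehouse  NK7  YF5  ZD4  AG7
WH24       303  763  119  733
WH23       948  428  245  483
WH26       225  920  664  776
WH25       454  866  693  858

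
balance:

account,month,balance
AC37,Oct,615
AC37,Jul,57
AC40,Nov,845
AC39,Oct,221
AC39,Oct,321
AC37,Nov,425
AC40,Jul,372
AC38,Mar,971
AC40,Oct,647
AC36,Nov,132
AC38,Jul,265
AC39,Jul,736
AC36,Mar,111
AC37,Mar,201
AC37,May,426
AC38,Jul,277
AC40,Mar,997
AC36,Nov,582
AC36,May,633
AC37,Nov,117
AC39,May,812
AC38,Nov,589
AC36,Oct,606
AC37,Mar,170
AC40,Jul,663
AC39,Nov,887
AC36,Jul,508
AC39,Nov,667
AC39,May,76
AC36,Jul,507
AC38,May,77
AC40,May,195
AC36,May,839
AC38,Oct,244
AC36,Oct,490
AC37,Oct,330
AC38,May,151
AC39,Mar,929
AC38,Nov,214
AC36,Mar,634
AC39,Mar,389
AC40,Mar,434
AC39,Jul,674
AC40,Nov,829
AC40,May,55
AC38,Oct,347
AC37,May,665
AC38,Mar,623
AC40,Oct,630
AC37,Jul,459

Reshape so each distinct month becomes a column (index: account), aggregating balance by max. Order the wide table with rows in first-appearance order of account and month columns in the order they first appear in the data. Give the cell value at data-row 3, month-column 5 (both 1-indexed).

With rows in first-appearance order of account, row 3 is account=AC39. month columns in first-appearance order: Oct, Jul, Nov, Mar, May; column 5 is May.
Long rows with account=AC39, month=May: max(812, 76) = 812.

812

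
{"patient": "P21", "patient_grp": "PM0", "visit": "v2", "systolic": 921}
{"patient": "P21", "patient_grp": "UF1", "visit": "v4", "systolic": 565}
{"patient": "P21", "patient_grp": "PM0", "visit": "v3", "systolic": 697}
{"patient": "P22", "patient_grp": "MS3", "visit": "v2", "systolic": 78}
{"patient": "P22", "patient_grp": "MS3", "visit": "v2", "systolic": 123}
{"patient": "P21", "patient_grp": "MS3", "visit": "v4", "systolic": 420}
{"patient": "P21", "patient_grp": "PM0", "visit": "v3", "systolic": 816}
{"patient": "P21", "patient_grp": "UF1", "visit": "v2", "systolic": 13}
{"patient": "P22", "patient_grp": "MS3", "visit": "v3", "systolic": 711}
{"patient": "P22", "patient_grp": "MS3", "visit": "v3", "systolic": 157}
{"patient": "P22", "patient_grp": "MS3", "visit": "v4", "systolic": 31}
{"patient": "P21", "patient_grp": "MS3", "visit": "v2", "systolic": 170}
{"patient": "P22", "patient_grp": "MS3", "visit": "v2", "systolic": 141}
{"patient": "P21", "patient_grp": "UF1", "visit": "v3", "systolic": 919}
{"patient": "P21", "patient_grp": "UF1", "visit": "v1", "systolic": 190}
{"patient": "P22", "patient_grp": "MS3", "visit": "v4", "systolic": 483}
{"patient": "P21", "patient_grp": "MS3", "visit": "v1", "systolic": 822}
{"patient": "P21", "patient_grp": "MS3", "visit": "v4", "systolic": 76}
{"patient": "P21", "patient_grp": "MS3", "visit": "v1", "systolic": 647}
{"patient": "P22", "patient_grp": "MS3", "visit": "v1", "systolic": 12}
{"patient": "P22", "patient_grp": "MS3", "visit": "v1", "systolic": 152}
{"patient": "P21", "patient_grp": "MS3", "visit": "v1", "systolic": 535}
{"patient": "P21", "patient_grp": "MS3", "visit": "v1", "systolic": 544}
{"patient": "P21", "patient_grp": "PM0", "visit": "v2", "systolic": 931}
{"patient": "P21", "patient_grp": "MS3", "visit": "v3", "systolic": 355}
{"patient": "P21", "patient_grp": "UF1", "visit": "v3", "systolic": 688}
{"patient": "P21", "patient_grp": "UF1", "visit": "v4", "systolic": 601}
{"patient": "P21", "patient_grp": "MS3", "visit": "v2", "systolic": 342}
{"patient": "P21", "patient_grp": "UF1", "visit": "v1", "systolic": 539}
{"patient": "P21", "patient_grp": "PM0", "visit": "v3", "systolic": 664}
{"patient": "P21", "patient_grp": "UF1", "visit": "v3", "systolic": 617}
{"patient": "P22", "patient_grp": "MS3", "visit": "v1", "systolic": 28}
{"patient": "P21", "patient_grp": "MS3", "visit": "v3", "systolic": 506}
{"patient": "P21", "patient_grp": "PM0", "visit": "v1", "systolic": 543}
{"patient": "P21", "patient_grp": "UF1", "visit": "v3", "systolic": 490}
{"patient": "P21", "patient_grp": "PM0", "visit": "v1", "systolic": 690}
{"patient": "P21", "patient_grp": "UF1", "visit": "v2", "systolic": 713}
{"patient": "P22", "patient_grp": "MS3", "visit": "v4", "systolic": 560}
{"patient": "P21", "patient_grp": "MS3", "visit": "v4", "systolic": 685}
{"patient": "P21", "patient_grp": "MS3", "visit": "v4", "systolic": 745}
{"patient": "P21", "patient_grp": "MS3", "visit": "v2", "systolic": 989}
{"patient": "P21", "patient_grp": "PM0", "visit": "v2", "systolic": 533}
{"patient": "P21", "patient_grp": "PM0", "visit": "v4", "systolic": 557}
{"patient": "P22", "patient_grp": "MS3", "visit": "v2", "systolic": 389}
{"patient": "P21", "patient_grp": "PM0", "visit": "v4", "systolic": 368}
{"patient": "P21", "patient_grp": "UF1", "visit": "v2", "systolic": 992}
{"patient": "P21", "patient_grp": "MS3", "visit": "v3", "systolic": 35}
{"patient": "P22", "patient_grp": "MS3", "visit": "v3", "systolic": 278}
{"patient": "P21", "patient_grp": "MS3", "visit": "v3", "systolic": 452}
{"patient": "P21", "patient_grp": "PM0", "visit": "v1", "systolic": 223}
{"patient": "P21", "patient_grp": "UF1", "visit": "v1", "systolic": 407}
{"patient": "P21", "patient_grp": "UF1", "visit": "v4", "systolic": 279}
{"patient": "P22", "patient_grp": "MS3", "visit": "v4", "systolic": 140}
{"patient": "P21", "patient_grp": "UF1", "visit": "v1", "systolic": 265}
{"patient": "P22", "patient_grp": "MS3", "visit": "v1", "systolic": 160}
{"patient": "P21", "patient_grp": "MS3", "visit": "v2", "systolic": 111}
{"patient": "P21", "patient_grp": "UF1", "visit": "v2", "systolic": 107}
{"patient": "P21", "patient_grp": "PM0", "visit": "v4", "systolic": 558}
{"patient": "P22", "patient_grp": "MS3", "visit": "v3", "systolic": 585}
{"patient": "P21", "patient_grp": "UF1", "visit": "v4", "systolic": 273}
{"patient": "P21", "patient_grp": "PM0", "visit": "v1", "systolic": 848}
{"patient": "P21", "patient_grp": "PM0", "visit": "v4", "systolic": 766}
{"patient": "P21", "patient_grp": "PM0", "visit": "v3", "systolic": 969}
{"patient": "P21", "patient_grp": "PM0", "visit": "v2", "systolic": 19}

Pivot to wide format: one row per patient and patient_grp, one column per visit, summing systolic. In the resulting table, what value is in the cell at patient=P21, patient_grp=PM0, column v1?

Rows with patient=P21, patient_grp=PM0 and visit=v1: systolic values are 543, 690, 223, 848.
543 + 690 + 223 + 848 = 2304.

2304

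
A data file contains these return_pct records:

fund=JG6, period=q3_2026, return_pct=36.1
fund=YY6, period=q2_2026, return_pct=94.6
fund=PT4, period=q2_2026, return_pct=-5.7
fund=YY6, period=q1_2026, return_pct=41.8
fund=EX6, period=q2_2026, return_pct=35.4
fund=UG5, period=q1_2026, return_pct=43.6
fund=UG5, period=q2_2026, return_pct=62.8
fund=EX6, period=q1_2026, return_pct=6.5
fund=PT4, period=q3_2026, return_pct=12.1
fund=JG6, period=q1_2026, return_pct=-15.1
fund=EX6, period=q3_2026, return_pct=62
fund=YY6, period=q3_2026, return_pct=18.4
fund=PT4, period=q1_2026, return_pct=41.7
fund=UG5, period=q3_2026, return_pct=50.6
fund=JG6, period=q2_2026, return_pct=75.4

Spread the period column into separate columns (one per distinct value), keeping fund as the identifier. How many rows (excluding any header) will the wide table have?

5 distinct fund values → 5 rows.

5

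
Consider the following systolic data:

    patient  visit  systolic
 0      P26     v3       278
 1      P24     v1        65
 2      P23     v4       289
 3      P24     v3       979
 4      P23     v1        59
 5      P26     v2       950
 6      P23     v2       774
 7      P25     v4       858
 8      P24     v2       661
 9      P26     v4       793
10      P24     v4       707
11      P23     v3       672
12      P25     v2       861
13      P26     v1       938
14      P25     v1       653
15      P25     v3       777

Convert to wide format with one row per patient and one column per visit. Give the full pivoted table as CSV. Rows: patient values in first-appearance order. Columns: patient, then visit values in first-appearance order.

Columns: patient plus the 4 distinct visit values (v3, v1, v4, v2).
For example, row P26 column v3 takes systolic=278 from the long row (P26, v3).

patient,v3,v1,v4,v2
P26,278,938,793,950
P24,979,65,707,661
P23,672,59,289,774
P25,777,653,858,861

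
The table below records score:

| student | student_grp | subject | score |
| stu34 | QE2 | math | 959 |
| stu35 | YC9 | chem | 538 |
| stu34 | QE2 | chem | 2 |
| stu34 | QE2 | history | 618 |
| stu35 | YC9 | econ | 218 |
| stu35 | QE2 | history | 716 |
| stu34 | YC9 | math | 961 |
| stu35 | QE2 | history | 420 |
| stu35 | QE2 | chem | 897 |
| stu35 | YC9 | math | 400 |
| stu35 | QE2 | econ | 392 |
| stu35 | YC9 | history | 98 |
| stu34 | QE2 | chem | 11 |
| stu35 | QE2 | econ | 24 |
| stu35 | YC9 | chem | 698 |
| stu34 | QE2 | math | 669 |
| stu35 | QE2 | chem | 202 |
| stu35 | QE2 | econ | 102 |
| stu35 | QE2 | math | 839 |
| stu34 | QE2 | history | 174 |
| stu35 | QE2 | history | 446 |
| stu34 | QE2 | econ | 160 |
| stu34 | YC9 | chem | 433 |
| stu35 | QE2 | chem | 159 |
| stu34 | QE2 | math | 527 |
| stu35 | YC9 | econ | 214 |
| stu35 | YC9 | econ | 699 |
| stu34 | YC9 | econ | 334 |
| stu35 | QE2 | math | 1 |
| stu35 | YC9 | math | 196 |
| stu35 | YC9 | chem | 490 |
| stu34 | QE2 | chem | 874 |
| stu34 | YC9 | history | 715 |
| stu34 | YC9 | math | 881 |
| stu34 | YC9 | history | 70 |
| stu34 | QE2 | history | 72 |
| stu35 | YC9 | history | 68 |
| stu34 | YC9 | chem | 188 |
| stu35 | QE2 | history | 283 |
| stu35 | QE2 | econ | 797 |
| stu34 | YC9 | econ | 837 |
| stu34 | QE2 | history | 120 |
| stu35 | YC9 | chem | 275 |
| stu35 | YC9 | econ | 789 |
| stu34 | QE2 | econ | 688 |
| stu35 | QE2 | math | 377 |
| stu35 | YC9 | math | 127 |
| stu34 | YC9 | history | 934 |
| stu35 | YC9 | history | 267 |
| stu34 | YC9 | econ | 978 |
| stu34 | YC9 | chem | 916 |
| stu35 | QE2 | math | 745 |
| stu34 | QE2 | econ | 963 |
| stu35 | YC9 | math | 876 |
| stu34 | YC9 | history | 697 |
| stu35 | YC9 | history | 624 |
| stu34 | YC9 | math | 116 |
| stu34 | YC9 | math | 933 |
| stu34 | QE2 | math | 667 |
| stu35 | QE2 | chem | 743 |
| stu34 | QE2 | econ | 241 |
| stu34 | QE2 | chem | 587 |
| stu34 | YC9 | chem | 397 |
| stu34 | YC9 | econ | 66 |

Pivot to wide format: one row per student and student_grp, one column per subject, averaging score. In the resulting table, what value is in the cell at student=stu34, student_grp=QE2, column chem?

368.50

Rows with student=stu34, student_grp=QE2 and subject=chem: score values are 2, 11, 874, 587.
(2 + 11 + 874 + 587) / 4 = 368.50.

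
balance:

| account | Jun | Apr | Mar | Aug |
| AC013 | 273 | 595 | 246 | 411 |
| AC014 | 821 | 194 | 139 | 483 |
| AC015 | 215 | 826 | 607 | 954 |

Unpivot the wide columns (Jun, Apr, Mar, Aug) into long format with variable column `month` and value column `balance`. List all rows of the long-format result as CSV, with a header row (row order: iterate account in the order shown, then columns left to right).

account,month,balance
AC013,Jun,273
AC013,Apr,595
AC013,Mar,246
AC013,Aug,411
AC014,Jun,821
AC014,Apr,194
AC014,Mar,139
AC014,Aug,483
AC015,Jun,215
AC015,Apr,826
AC015,Mar,607
AC015,Aug,954

Each (account, column) pair becomes one row: 3 × 4 = 12 rows.
For example, (AC013, Jun) → balance=273.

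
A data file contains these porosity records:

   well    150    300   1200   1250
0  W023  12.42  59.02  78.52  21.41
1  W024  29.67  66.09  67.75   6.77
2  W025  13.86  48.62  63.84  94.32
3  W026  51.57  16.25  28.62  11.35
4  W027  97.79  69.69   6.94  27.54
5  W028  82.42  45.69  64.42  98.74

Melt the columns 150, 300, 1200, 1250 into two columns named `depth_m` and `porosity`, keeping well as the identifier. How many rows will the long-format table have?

6 well values × 4 melted columns = 24 rows.

24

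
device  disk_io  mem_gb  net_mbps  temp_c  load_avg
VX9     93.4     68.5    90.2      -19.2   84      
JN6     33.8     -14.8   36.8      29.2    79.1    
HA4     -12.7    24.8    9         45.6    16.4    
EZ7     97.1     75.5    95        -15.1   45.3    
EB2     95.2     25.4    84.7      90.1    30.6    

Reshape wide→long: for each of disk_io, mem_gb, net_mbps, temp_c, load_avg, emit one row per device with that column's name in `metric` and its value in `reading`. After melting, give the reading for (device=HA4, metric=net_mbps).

Unpivoting turns each (device, wide-column) pair into one long row.
The wide cell at row HA4, column net_mbps holds 9, so the long row (HA4, net_mbps) has reading=9.

9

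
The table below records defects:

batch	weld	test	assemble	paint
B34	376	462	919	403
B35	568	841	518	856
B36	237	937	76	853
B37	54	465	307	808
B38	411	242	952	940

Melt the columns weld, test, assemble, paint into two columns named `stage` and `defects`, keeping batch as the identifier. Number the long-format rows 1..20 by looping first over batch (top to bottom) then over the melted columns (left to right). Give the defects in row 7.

518

20 rows total (5 × 4). Row 7: index ⌊(7-1)/4⌋ = 1 into batch → B35; (7-1) mod 4 = 2 into the melted columns → assemble.
So row 7 is (B35, assemble, 518); defects = 518.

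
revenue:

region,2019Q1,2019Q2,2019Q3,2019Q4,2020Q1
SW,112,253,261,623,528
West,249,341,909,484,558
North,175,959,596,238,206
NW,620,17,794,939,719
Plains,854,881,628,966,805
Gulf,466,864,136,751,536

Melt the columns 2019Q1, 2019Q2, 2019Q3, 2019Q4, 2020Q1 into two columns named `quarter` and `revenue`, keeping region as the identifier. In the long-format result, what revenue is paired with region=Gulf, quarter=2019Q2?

864

Unpivoting turns each (region, wide-column) pair into one long row.
The wide cell at row Gulf, column 2019Q2 holds 864, so the long row (Gulf, 2019Q2) has revenue=864.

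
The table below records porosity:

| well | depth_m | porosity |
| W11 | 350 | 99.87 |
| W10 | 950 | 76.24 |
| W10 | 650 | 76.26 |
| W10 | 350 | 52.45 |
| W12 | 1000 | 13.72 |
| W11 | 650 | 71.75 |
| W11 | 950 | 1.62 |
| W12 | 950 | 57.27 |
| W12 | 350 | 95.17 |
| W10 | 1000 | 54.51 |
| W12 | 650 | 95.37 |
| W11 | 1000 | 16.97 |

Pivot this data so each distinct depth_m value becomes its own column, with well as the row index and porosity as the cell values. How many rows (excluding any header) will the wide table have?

3

3 distinct well values → 3 rows.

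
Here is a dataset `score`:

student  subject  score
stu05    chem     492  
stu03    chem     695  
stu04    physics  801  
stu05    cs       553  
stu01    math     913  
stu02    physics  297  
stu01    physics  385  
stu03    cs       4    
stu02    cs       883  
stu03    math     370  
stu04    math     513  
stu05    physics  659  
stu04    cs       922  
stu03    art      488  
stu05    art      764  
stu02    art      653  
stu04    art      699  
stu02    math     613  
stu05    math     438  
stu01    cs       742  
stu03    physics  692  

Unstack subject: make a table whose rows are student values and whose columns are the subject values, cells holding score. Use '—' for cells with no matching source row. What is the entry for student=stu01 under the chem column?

No long-format row has student=stu01 and subject=chem, so the cell is —.

—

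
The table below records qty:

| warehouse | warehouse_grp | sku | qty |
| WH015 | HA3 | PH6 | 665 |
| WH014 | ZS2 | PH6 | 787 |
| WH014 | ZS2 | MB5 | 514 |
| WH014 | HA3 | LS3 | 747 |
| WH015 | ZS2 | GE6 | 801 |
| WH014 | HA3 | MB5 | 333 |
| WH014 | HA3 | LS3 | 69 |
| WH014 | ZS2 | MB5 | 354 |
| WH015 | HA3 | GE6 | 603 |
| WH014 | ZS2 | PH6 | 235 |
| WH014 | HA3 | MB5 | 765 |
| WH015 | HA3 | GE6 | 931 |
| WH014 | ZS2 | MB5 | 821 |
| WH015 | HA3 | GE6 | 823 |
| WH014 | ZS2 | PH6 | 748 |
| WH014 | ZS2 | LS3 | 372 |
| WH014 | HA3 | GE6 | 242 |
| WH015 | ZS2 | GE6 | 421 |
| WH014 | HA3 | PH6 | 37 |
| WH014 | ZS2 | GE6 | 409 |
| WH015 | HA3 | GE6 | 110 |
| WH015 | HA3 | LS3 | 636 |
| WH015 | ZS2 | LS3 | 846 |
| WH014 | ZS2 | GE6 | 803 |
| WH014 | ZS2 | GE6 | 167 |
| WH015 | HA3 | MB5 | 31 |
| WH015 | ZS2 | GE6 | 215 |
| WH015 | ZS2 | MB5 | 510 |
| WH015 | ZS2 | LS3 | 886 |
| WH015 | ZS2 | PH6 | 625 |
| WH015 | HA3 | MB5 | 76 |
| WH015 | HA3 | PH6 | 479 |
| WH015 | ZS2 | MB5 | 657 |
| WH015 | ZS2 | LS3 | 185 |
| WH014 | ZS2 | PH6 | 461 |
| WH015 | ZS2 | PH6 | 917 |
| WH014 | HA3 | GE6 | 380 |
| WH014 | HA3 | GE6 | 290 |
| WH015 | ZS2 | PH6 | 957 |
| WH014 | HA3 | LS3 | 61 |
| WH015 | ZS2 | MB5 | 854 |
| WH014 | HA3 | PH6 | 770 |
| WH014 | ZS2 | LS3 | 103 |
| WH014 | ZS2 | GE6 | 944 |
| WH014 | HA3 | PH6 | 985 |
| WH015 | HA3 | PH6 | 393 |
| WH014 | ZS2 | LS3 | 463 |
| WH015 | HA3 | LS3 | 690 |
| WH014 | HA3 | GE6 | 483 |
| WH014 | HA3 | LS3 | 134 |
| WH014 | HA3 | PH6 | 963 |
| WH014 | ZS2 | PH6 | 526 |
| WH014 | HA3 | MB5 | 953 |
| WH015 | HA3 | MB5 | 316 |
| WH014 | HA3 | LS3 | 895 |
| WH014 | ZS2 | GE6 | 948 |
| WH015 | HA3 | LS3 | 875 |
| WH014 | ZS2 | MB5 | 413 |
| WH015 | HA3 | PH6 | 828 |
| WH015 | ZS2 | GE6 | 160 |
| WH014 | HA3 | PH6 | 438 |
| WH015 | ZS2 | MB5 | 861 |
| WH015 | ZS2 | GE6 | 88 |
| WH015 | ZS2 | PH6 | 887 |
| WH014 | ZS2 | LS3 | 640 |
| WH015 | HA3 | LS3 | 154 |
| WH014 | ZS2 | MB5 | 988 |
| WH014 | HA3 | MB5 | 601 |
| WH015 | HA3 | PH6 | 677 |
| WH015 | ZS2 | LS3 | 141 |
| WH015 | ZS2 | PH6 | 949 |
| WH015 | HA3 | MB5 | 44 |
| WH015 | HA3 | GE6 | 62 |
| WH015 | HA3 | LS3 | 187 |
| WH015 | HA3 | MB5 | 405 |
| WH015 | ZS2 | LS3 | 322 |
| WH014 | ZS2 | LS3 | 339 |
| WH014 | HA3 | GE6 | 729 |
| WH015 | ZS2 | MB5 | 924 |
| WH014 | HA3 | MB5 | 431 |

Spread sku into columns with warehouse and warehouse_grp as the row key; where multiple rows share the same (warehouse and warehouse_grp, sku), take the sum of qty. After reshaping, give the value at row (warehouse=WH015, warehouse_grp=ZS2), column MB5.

Rows with warehouse=WH015, warehouse_grp=ZS2 and sku=MB5: qty values are 510, 657, 854, 861, 924.
510 + 657 + 854 + 861 + 924 = 3806.

3806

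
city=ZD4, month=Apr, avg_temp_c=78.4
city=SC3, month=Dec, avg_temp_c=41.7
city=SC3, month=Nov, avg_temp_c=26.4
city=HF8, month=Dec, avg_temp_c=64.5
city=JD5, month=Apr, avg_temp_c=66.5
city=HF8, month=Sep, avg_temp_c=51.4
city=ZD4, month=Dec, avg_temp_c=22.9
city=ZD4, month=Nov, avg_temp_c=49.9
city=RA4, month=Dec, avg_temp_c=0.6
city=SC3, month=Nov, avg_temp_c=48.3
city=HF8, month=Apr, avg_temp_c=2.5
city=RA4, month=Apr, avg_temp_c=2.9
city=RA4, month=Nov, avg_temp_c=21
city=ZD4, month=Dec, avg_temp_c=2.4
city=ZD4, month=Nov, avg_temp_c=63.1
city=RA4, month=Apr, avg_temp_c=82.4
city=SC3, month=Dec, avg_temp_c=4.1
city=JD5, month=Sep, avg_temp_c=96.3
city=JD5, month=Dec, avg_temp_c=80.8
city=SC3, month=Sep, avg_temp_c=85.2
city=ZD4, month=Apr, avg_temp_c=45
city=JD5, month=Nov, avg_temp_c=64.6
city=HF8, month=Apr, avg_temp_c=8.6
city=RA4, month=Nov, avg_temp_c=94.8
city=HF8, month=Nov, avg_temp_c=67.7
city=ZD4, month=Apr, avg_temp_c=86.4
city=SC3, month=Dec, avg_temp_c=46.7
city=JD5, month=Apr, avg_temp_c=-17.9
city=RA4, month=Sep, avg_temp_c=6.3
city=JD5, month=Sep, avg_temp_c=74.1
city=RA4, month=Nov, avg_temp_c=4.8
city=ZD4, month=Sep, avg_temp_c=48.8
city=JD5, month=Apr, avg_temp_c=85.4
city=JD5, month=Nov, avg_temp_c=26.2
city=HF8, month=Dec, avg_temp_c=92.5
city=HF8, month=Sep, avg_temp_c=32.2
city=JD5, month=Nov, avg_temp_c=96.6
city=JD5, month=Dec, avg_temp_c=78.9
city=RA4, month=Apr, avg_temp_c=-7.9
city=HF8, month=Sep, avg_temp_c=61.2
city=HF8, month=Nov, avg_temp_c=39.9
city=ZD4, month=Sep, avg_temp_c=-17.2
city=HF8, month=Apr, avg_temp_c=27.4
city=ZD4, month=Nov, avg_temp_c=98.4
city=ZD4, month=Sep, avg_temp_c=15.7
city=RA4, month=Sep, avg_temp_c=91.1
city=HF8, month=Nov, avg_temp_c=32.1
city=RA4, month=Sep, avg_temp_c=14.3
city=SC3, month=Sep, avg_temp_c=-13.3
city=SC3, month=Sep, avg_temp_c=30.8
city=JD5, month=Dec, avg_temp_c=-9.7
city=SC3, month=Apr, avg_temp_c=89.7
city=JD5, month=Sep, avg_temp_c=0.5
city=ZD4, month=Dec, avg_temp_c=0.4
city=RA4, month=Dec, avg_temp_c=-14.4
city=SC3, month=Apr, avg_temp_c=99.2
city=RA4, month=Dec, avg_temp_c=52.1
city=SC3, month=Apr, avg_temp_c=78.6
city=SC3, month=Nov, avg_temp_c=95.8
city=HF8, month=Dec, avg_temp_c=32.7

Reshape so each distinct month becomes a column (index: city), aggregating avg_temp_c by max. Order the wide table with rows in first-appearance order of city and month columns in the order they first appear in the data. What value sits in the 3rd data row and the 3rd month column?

67.7

With rows in first-appearance order of city, row 3 is city=HF8. month columns in first-appearance order: Apr, Dec, Nov, Sep; column 3 is Nov.
Long rows with city=HF8, month=Nov: max(67.7, 39.9, 32.1) = 67.7.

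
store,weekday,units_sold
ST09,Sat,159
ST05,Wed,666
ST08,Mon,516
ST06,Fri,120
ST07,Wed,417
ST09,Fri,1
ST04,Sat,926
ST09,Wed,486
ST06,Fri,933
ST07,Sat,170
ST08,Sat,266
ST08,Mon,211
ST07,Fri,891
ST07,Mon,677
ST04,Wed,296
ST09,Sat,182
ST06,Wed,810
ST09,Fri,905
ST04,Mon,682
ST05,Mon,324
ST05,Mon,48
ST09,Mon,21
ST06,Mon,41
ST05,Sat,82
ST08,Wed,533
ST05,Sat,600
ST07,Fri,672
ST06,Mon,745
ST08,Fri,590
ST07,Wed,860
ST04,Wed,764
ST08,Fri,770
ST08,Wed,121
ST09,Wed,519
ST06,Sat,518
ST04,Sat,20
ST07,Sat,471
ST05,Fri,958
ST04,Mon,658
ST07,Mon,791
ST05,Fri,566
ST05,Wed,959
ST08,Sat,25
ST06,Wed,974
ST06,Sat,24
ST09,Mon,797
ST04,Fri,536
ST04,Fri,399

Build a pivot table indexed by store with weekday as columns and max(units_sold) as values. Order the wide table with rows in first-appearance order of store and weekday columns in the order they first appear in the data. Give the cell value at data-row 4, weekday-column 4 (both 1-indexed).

933

With rows in first-appearance order of store, row 4 is store=ST06. weekday columns in first-appearance order: Sat, Wed, Mon, Fri; column 4 is Fri.
Long rows with store=ST06, weekday=Fri: max(120, 933) = 933.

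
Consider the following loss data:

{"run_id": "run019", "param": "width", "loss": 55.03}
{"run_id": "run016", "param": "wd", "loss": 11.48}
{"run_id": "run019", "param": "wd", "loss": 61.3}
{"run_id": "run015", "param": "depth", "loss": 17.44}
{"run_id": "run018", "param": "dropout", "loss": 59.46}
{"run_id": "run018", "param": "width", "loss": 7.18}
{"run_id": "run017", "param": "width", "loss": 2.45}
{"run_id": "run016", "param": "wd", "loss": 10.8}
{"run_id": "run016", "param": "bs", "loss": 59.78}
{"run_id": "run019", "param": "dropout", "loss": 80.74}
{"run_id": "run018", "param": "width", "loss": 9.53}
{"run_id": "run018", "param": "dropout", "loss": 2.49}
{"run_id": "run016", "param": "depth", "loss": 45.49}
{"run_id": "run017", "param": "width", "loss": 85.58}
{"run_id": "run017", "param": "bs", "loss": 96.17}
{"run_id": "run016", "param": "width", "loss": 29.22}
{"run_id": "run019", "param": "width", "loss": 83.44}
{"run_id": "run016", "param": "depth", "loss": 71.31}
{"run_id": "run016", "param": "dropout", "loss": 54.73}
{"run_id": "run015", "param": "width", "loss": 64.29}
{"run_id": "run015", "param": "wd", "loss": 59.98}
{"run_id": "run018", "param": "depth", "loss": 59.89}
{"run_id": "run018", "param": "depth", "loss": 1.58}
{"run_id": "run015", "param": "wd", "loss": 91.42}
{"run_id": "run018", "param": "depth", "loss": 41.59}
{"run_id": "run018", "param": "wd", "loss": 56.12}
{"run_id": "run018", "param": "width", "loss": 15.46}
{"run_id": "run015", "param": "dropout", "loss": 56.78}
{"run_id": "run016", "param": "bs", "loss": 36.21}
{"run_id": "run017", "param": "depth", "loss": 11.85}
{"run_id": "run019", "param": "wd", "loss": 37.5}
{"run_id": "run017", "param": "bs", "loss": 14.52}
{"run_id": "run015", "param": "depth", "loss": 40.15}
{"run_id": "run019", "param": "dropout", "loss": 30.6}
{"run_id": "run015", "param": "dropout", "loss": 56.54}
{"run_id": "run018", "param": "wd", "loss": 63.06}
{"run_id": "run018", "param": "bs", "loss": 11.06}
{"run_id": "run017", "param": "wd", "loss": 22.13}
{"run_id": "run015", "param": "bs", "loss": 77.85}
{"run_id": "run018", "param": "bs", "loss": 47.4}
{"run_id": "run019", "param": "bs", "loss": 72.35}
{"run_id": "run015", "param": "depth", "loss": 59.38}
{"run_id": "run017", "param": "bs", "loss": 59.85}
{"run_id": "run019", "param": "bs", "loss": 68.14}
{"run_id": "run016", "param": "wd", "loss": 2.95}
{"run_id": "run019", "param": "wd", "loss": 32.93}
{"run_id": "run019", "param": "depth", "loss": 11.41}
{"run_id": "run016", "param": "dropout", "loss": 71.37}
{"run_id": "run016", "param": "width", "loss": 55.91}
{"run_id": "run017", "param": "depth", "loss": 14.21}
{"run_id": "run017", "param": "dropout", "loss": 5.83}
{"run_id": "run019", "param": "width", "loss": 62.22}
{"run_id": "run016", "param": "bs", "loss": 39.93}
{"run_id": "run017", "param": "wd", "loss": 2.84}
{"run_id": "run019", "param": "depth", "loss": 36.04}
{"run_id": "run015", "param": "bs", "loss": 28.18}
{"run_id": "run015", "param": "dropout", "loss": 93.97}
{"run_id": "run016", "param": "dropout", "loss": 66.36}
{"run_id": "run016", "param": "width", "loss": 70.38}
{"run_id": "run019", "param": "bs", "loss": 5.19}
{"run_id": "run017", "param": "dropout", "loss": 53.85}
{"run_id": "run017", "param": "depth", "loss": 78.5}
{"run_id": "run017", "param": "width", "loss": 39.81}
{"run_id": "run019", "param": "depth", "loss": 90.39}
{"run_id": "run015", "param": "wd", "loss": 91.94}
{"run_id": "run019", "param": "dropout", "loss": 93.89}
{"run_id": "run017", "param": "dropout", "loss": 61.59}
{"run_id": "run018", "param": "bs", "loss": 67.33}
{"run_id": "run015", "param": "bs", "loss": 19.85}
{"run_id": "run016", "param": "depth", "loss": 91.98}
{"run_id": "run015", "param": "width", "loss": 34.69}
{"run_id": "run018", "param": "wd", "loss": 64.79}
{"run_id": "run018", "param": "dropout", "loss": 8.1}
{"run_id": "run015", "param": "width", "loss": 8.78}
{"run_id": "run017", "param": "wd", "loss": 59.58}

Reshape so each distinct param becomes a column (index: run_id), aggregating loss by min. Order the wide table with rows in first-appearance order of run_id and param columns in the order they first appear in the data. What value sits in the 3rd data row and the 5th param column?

19.85

With rows in first-appearance order of run_id, row 3 is run_id=run015. param columns in first-appearance order: width, wd, depth, dropout, bs; column 5 is bs.
Long rows with run_id=run015, param=bs: min(77.85, 28.18, 19.85) = 19.85.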